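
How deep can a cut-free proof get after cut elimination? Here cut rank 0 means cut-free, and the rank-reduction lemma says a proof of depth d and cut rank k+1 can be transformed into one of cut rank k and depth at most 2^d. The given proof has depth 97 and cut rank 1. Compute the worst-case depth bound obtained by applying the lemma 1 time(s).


Each rank reduction sends depth d to at most 2^d; cut rank r needs r reductions.
2_0(97) = 97
2_1(97) = 2^97 = 158456325028528675187087900672
Cut-free depth bound = 158456325028528675187087900672

158456325028528675187087900672


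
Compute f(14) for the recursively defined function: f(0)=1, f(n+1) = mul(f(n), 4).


f(0) = 1
f(1) = mul(f(0), 4) = mul(1, 4) = 4
f(2) = mul(f(1), 4) = mul(4, 4) = 16
f(3) = mul(f(2), 4) = mul(16, 4) = 64
f(4) = mul(f(3), 4) = mul(64, 4) = 256
f(5) = mul(f(4), 4) = mul(256, 4) = 1024
f(6) = mul(f(5), 4) = mul(1024, 4) = 4096
f(7) = mul(f(6), 4) = mul(4096, 4) = 16384
f(8) = mul(f(7), 4) = mul(16384, 4) = 65536
f(9) = mul(f(8), 4) = mul(65536, 4) = 262144
f(10) = mul(f(9), 4) = mul(262144, 4) = 1048576
f(11) = mul(f(10), 4) = mul(1048576, 4) = 4194304
f(12) = mul(f(11), 4) = mul(4194304, 4) = 16777216
f(13) = mul(f(12), 4) = mul(16777216, 4) = 67108864
f(14) = mul(f(13), 4) = mul(67108864, 4) = 268435456


268435456


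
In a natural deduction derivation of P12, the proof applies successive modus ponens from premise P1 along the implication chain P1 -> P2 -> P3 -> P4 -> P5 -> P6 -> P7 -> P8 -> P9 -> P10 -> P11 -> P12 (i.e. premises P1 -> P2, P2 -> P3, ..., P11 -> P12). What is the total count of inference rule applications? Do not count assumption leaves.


We have a chain: P1 -> P2 -> P3 -> P4 -> P5 -> P6 -> P7 -> P8 -> P9 -> P10 -> P11 -> P12.
Each modus ponens application produces the next variable.
The chain has 12 propositions, so 12-1 = 11 modus ponens steps.
Total inference nodes = 11

11


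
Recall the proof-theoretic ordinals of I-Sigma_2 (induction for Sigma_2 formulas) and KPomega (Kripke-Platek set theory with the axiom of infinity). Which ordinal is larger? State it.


Proof-theoretic ordinal of I-Sigma_2 (induction for Sigma_2 formulas): omega^(omega^omega)
Proof-theoretic ordinal of KPomega (Kripke-Platek set theory with the axiom of infinity): psi_0(epsilon_{Omega+1})
Comparing: omega^(omega^omega) < psi_0(epsilon_{Omega+1}).
The larger ordinal is psi_0(epsilon_{Omega+1}) (from KPomega (Kripke-Platek set theory with the axiom of infinity)).

psi_0(epsilon_{Omega+1})


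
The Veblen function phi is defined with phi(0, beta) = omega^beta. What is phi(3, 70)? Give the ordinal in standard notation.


phi(3, 70):
phi(3, beta) = eta_beta (the beta-th eta number, fixed point of zeta).
phi(3, 70) = eta_70

eta_70


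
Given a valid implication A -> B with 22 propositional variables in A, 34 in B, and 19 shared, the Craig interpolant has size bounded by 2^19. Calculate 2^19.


Shared atoms = 19
Craig interpolant size bound = 2^19
= 524288

524288


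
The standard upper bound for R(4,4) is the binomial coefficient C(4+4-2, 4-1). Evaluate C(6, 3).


R(4,4) <= C(4+4-2, 4-1) = C(6, 3)
C(6, 3) = 6! / (3! * 3!)
= 20

20


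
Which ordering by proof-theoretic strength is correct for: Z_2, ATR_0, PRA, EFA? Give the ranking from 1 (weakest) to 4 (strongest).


Ordering by consistency strength:
1. EFA
2. PRA
3. ATR_0
4. Z_2


Z_2=4, ATR_0=3, PRA=2, EFA=1


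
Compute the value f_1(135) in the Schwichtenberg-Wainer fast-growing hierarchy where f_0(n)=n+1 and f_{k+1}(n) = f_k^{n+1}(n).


f_1(135) = f_0^136(135)
f_0 adds 1 each time, applied 136 times.
f_1(135) = 135 + 136 = 271

271


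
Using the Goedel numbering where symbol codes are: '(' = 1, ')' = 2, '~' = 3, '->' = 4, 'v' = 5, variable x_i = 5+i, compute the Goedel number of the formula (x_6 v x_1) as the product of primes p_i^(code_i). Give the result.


Formula: (x_6 v x_1)
Symbol codes: [1, 11, 5, 6, 2]
Primes: [2, 3, 5, 7, 11]
p_1^1 = 2^1 = 2
p_2^11 = 3^11 = 177147
p_3^5 = 5^5 = 3125
p_4^6 = 7^6 = 117649
p_5^2 = 11^2 = 121
Product = 15761132848518750

15761132848518750


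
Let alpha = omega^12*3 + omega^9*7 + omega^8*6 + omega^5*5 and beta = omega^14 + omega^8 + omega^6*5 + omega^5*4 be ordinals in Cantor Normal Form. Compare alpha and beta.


Compare term by term from highest exponent:
alpha = omega^12*3 + omega^9*7 + omega^8*6 + omega^5*5
beta = omega^14 + omega^8 + omega^6*5 + omega^5*4
Term 1: alpha has omega^12*3, beta has omega^14*1
Term 2: alpha has omega^9*7, beta has omega^8*1
Term 3: alpha has omega^8*6, beta has omega^6*5
Term 4: alpha has omega^5*5, beta has omega^5*4
Result: alpha < beta

alpha < beta


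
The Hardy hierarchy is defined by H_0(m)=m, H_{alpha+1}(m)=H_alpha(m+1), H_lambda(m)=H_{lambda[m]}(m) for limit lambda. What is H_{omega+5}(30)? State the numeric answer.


H_{omega+5}(30):
Unwind the 5 successor steps: H_{omega+5}(30) = H_omega(30+5) = H_omega(35).
H_omega(m) = H_m(m) = m + m = 2m.
Result = 2 * 35 = 70

70


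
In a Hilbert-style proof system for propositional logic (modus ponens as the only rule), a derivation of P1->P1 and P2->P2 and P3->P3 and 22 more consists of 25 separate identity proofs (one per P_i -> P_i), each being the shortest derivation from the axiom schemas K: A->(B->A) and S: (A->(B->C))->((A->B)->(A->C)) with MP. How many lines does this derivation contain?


The shortest proof of A->A from K and S in the Hilbert calculus has exactly 5 lines:
(1) K instance A->((A->A)->A), (2) S instance, (3) MP on 1,2, (4) K instance A->(A->A), (5) MP on 3,4.
For 25 independent identities: 25 * 5 = 125 lines total.

125


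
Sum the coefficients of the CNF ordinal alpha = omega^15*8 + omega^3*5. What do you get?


CNF: omega^15*8 + omega^3*5
Coefficients: 8 + 5 = 13

13


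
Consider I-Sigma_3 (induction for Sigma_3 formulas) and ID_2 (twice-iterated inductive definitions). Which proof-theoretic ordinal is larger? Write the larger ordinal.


Proof-theoretic ordinal of I-Sigma_3 (induction for Sigma_3 formulas): omega^(omega^(omega^omega))
Proof-theoretic ordinal of ID_2 (twice-iterated inductive definitions): psi_0(epsilon_{Omega_2+1})
Comparing: omega^(omega^(omega^omega)) < psi_0(epsilon_{Omega_2+1}).
The larger ordinal is psi_0(epsilon_{Omega_2+1}) (from ID_2 (twice-iterated inductive definitions)).

psi_0(epsilon_{Omega_2+1})


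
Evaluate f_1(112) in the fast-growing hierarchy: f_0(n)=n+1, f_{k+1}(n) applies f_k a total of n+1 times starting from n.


f_1(112) = f_0^113(112)
f_0 adds 1 each time, applied 113 times.
f_1(112) = 112 + 113 = 225

225


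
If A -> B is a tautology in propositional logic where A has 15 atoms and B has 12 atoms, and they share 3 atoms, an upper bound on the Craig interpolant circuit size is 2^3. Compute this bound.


Shared atoms = 3
Craig interpolant size bound = 2^3
= 8

8


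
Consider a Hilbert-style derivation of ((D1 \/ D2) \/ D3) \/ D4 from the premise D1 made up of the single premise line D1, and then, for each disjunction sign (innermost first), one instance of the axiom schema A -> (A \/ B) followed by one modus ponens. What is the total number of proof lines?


Building the left-nested 4-ary disjunction from D1:
- 1 premise line (D1)
- 4 disjuncts means 3 disjunction signs; each needs 1 axiom instance + 1 MP = 2 lines: 2 * 3 = 6
Total = 1 + 6 = 7 lines.

7


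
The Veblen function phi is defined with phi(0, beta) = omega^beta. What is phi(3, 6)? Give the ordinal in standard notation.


phi(3, 6):
phi(3, beta) = eta_beta (the beta-th eta number, fixed point of zeta).
phi(3, 6) = eta_6

eta_6


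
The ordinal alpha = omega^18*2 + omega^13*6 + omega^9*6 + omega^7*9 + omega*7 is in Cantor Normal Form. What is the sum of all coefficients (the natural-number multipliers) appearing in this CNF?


CNF: omega^18*2 + omega^13*6 + omega^9*6 + omega^7*9 + omega*7
Coefficients: 2 + 6 + 6 + 9 + 7 = 30

30


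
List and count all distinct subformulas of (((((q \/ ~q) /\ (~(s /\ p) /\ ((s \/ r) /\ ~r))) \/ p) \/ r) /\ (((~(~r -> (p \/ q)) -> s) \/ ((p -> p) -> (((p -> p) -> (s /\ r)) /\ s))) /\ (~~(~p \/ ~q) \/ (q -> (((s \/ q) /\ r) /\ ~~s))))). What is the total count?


Formula: (((((q \/ ~q) /\ (~(s /\ p) /\ ((s \/ r) /\ ~r))) \/ p) \/ r) /\ (((~(~r -> (p \/ q)) -> s) \/ ((p -> p) -> (((p -> p) -> (s /\ r)) /\ s))) /\ (~~(~p \/ ~q) \/ (q -> (((s \/ q) /\ r) /\ ~~s)))))
Subformulas found:
  1. r
  2. p
  3. q
  4. s
  5. ~p
  6. ~s
  7. ~r
  8. ~q
  9. ~~s
  10. (s /\ r)
  11. (s \/ q)
  12. (p -> p)
  13. (s \/ r)
  14. (s /\ p)
  15. (p \/ q)
  16. ~(s /\ p)
  17. (q \/ ~q)
  18. (~p \/ ~q)
  19. ~(~p \/ ~q)
  20. ~~(~p \/ ~q)
  21. ((s \/ q) /\ r)
  22. (~r -> (p \/ q))
  23. ((s \/ r) /\ ~r)
  24. ~(~r -> (p \/ q))
  25. ((p -> p) -> (s /\ r))
  26. (~(~r -> (p \/ q)) -> s)
  27. (((s \/ q) /\ r) /\ ~~s)
  28. (((p -> p) -> (s /\ r)) /\ s)
  29. (q -> (((s \/ q) /\ r) /\ ~~s))
  30. (~(s /\ p) /\ ((s \/ r) /\ ~r))
  31. ((p -> p) -> (((p -> p) -> (s /\ r)) /\ s))
  32. ((q \/ ~q) /\ (~(s /\ p) /\ ((s \/ r) /\ ~r)))
  33. (~~(~p \/ ~q) \/ (q -> (((s \/ q) /\ r) /\ ~~s)))
  34. (((q \/ ~q) /\ (~(s /\ p) /\ ((s \/ r) /\ ~r))) \/ p)
  35. ((((q \/ ~q) /\ (~(s /\ p) /\ ((s \/ r) /\ ~r))) \/ p) \/ r)
  36. ((~(~r -> (p \/ q)) -> s) \/ ((p -> p) -> (((p -> p) -> (s /\ r)) /\ s)))
  37. (((~(~r -> (p \/ q)) -> s) \/ ((p -> p) -> (((p -> p) -> (s /\ r)) /\ s))) /\ (~~(~p \/ ~q) \/ (q -> (((s \/ q) /\ r) /\ ~~s))))
  38. (((((q \/ ~q) /\ (~(s /\ p) /\ ((s \/ r) /\ ~r))) \/ p) \/ r) /\ (((~(~r -> (p \/ q)) -> s) \/ ((p -> p) -> (((p -> p) -> (s /\ r)) /\ s))) /\ (~~(~p \/ ~q) \/ (q -> (((s \/ q) /\ r) /\ ~~s)))))
Total distinct subformulas = 38

38


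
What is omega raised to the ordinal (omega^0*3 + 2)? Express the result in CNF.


omega^(omega^0*3 + 2):
omega^0 = 1, so the exponent is 3 + 2 = 5 (finite ordinal addition).
Result = omega^5, already a single CNF term.

omega^5


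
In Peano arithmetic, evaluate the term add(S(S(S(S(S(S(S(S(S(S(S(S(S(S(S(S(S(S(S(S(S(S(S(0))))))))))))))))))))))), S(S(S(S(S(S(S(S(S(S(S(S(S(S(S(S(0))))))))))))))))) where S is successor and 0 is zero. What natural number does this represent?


add(S^23(0), S^16(0)):
S^23(0) = 23
S^16(0) = 16
23 + 16 = 39

39


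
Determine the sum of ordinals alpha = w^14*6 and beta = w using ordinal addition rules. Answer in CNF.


Ordinal addition w^14*6 + w:
Leading exponent of alpha (14) > leading exponent of beta (1).
Since alpha's term has higher exponent than beta's leading term,
the sum is simply alpha followed by beta.
Result = w^14*6 + w

w^14*6 + w


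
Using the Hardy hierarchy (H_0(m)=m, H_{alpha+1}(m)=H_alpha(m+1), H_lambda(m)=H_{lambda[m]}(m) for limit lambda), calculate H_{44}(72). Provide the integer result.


H_44(72):
For finite ordinals k, H_k(n) = n + k (each successor step adds 1).
H_44(72) = 72 + 44 = 116

116


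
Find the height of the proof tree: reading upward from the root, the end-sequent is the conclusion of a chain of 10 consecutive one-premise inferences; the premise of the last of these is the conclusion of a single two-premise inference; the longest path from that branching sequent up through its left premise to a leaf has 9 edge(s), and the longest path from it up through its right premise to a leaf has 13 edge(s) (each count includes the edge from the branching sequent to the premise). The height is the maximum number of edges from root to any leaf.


Longest path through the left premise: 9 edges (measured from the branching sequent)
Longest path through the right premise: 13 edges
Height of the subtree rooted at the branching sequent: max(9, 13) = 13
The branching sequent sits 10 edges above the root (the chain of one-premise inferences), so height = 13 + 10 = 23

23


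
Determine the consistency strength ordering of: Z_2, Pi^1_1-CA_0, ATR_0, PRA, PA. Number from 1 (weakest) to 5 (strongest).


Ordering by consistency strength:
1. PRA
2. PA
3. ATR_0
4. Pi^1_1-CA_0
5. Z_2


Z_2=5, Pi^1_1-CA_0=4, ATR_0=3, PRA=1, PA=2


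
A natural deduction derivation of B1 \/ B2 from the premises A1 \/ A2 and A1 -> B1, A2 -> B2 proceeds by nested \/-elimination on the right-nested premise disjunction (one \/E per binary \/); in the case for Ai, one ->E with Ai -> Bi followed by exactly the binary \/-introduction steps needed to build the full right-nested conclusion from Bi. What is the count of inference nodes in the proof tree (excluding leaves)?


Constructive dilemma with 2 branches, all disjunctions right-nested:
- \/E: the premise has 1 binary \/, each eliminated once: 1 nodes.
- ->E: one per case (Ai with Ai -> Bi gives Bi): 2 nodes.
- \/I: in case i < n, Bi needs 1 step to form Bi \/ (B(i+1) \/ ...) and then i-1 steps to prepend B(i-1), ..., B1, i.e. i steps; in case i = n, B2 needs 1 prepend steps.
  \/I total = (1 + 2 + ... + 1) + 1 = 1 + 1 = 2 nodes.
Total = 1 + 2 + 2 = 5

5


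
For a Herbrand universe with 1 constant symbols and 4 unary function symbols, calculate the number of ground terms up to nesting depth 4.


Herbrand terms by depth:
Depth 0: 1 constants
Depth 1: 4 new terms (running total: 5)
Depth 2: 16 new terms (running total: 21)
Depth 3: 64 new terms (running total: 85)
Depth 4: 256 new terms (running total: 341)
Total distinct ground terms = 341

341


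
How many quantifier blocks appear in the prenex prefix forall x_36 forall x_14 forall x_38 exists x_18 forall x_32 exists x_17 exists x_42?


Alternations = 3.
Blocks = alternations + 1 = 4

4


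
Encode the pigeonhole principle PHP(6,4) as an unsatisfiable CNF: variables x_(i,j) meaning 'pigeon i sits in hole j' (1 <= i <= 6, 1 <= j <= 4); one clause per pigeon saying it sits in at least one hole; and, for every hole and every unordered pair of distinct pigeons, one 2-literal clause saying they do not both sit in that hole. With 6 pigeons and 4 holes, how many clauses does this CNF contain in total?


PHP(6,4): 6 pigeons, 4 holes, 6*4 = 24 variables.
- pigeon clauses: one per pigeon -> 6 clauses
- hole clauses: 4 holes * C(6,2) = 4 * 15 -> 60 clauses
Total clauses = 6 + 60 = 66

66


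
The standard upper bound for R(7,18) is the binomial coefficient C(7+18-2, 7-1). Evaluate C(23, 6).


R(7,18) <= C(7+18-2, 7-1) = C(23, 6)
C(23, 6) = 23! / (6! * 17!)
= 100947

100947


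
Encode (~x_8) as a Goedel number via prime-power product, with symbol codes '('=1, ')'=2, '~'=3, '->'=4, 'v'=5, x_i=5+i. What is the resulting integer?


Formula: (~x_8)
Symbol codes: [1, 3, 13, 2]
Primes: [2, 3, 5, 7]
p_1^1 = 2^1 = 2
p_2^3 = 3^3 = 27
p_3^13 = 5^13 = 1220703125
p_4^2 = 7^2 = 49
Product = 3229980468750

3229980468750


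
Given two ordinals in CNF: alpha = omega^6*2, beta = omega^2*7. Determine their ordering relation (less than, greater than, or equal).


Compare term by term from highest exponent:
alpha = omega^6*2
beta = omega^2*7
Term 1: alpha has omega^6*2, beta has omega^2*7
Result: alpha > beta

alpha > beta


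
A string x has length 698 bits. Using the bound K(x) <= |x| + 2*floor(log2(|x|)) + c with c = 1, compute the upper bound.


floor(log2(698)) = 9
2 * 9 = 18
K(x) <= 698 + 18 + 1 = 717

717


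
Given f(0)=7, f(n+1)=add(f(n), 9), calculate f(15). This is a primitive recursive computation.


f(0) = 7
f(1) = add(f(0), 9) = add(7, 9) = 16
f(2) = add(f(1), 9) = add(16, 9) = 25
f(3) = add(f(2), 9) = add(25, 9) = 34
f(4) = add(f(3), 9) = add(34, 9) = 43
f(5) = add(f(4), 9) = add(43, 9) = 52
f(6) = add(f(5), 9) = add(52, 9) = 61
f(7) = add(f(6), 9) = add(61, 9) = 70
f(8) = add(f(7), 9) = add(70, 9) = 79
f(9) = add(f(8), 9) = add(79, 9) = 88
f(10) = add(f(9), 9) = add(88, 9) = 97
f(11) = add(f(10), 9) = add(97, 9) = 106
f(12) = add(f(11), 9) = add(106, 9) = 115
f(13) = add(f(12), 9) = add(115, 9) = 124
f(14) = add(f(13), 9) = add(124, 9) = 133
f(15) = add(f(14), 9) = add(133, 9) = 142


142


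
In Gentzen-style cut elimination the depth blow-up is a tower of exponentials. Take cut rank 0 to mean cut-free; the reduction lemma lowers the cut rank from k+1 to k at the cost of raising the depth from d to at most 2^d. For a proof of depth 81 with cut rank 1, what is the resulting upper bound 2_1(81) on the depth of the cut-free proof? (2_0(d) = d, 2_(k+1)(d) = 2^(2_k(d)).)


Each rank reduction sends depth d to at most 2^d; cut rank r needs r reductions.
2_0(81) = 81
2_1(81) = 2^81 = 2417851639229258349412352
Cut-free depth bound = 2417851639229258349412352

2417851639229258349412352


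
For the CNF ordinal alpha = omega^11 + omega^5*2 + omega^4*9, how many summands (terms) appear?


CNF: omega^11 + omega^5*2 + omega^4*9
Count the summands separated by '+':
  term 1: omega^11
  term 2: omega^5*2
  term 3: omega^4*9
Total terms = 3

3


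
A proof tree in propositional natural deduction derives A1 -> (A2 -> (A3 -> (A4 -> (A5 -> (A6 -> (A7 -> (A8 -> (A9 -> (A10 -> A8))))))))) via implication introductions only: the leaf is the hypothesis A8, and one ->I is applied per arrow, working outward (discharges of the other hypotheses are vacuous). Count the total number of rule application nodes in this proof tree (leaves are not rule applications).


The formula has 10 arrows (->); its innermost consequent A8 is one of the antecedents,
so the proof starts from the hypothesis leaf A8 (not a rule application) and closes one arrow per ->I.
Building A1 -> (A2 -> (A3 -> (A4 -> (A5 -> (A6 -> (A7 -> (A8 -> (A9 -> (A10 -> A8))))))))) therefore takes 10 nested implication introductions.
Total inference nodes = 10

10


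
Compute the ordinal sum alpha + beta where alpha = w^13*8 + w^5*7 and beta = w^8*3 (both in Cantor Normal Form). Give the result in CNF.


Ordinal addition (w^13*8 + w^5*7) + w^8*3:
alpha's leading term has exponent 13 > beta's exponent 8, so it survives.
alpha's tail term has exponent 5 < beta's exponent 8, so it is absorbed by beta.
In ordinal addition, any term followed by a strictly larger-exponent term is absorbed.
Result = w^13*8 + w^8*3

w^13*8 + w^8*3


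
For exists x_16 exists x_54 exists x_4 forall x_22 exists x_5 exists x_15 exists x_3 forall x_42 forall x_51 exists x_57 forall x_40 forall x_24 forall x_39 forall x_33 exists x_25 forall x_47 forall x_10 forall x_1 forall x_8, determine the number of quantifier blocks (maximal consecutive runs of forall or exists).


Alternations = 7.
Blocks = alternations + 1 = 8

8


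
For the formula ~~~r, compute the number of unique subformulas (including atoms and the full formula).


Formula: ~~~r
Subformulas found:
  1. r
  2. ~r
  3. ~~r
  4. ~~~r
Total distinct subformulas = 4

4


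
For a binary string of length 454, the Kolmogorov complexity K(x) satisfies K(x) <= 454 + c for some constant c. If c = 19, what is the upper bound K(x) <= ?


K(x) <= |x| + c = 454 + 19 = 473

473


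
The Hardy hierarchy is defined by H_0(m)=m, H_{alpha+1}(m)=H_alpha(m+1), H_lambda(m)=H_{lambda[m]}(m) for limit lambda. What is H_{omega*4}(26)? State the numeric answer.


H_{omega*4}(26):
For the Hardy hierarchy, H_{omega*k}(n) = 2^k * n.
2^4 = 16.
16 * 26 = 416

416


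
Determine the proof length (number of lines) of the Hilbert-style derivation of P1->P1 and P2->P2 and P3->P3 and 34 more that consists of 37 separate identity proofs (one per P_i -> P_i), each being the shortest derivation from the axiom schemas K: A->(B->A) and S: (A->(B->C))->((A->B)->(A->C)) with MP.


The shortest proof of A->A from K and S in the Hilbert calculus has exactly 5 lines:
(1) K instance A->((A->A)->A), (2) S instance, (3) MP on 1,2, (4) K instance A->(A->A), (5) MP on 3,4.
For 37 independent identities: 37 * 5 = 185 lines total.

185


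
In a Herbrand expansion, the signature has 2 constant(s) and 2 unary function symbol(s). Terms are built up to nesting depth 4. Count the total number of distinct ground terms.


Herbrand terms by depth:
Depth 0: 2 constants
Depth 1: 4 new terms (running total: 6)
Depth 2: 8 new terms (running total: 14)
Depth 3: 16 new terms (running total: 30)
Depth 4: 32 new terms (running total: 62)
Total distinct ground terms = 62

62


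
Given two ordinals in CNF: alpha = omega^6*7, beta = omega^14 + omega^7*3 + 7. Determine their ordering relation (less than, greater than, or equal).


Compare term by term from highest exponent:
alpha = omega^6*7
beta = omega^14 + omega^7*3 + 7
Term 1: alpha has omega^6*7, beta has omega^14*1
Term 2: alpha has omega^0*0, beta has omega^7*3
Term 3: alpha has omega^0*0, beta has omega^0*7
Result: alpha < beta

alpha < beta


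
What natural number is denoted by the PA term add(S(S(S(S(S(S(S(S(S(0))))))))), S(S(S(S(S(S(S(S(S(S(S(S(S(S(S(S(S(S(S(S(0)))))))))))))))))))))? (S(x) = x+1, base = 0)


add(S^9(0), S^20(0)):
S^9(0) = 9
S^20(0) = 20
9 + 20 = 29

29


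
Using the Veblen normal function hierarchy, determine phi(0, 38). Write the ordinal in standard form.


phi(0, 38):
phi(0, beta) = omega^beta by definition.
phi(0, 38) = omega^38

omega^38


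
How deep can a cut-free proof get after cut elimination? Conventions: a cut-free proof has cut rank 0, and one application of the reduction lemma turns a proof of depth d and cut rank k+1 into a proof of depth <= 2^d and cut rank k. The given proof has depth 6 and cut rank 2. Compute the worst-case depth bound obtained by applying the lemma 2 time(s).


Each rank reduction sends depth d to at most 2^d; cut rank r needs r reductions.
2_0(6) = 6
2_1(6) = 2^6 = 64
2_2(6) = 2^64 = 18446744073709551616
Cut-free depth bound = 18446744073709551616

18446744073709551616


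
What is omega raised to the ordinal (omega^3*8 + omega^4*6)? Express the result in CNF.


omega^(omega^3*8 + omega^4*6):
In ordinal addition a term is absorbed by a following term of strictly larger exponent: 3 < 4, so omega^3*8 + omega^4*6 = omega^4*6.
omega raised to a CNF ordinal is a single CNF term: Result = omega^(omega^4*6)

omega^(omega^4*6)


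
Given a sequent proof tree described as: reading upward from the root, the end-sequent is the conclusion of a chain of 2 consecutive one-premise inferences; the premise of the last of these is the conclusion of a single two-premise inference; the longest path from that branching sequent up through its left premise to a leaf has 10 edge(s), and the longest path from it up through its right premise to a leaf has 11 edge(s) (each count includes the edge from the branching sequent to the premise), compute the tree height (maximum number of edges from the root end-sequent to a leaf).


Longest path through the left premise: 10 edges (measured from the branching sequent)
Longest path through the right premise: 11 edges
Height of the subtree rooted at the branching sequent: max(10, 11) = 11
The branching sequent sits 2 edges above the root (the chain of one-premise inferences), so height = 11 + 2 = 13

13


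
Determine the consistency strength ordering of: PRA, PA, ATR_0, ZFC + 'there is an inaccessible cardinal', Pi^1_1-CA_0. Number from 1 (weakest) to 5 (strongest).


Ordering by consistency strength:
1. PRA
2. PA
3. ATR_0
4. Pi^1_1-CA_0
5. ZFC + 'there is an inaccessible cardinal'


PRA=1, PA=2, ATR_0=3, ZFC + 'there is an inaccessible cardinal'=5, Pi^1_1-CA_0=4


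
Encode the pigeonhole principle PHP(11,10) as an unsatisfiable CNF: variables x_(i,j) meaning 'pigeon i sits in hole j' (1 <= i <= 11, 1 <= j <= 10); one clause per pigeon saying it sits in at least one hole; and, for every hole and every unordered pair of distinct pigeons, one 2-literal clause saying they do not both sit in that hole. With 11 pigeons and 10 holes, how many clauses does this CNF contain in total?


PHP(11,10): 11 pigeons, 10 holes, 11*10 = 110 variables.
- pigeon clauses: one per pigeon -> 11 clauses
- hole clauses: 10 holes * C(11,2) = 10 * 55 -> 550 clauses
Total clauses = 11 + 550 = 561

561


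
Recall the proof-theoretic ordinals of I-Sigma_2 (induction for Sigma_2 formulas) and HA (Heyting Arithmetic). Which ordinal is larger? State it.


Proof-theoretic ordinal of I-Sigma_2 (induction for Sigma_2 formulas): omega^(omega^omega)
Proof-theoretic ordinal of HA (Heyting Arithmetic): epsilon_0
Comparing: omega^(omega^omega) < epsilon_0.
The larger ordinal is epsilon_0 (from HA (Heyting Arithmetic)).

epsilon_0


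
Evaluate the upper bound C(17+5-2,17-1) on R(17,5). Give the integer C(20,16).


R(17,5) <= C(17+5-2, 17-1) = C(20, 16)
C(20, 16) = 20! / (16! * 4!)
= 4845

4845


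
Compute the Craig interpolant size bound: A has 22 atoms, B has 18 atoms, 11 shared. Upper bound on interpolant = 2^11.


Shared atoms = 11
Craig interpolant size bound = 2^11
= 2048

2048


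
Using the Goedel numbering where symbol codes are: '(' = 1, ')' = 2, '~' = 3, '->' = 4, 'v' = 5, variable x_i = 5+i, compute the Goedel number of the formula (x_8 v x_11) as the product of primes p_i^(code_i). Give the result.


Formula: (x_8 v x_11)
Symbol codes: [1, 13, 5, 16, 2]
Primes: [2, 3, 5, 7, 11]
p_1^1 = 2^1 = 2
p_2^13 = 3^13 = 1594323
p_3^5 = 5^5 = 3125
p_4^16 = 7^16 = 33232930569601
p_5^2 = 11^2 = 121
Product = 40069169333166718686768750

40069169333166718686768750


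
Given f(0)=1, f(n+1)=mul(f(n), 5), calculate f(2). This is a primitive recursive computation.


f(0) = 1
f(1) = mul(f(0), 5) = mul(1, 5) = 5
f(2) = mul(f(1), 5) = mul(5, 5) = 25


25


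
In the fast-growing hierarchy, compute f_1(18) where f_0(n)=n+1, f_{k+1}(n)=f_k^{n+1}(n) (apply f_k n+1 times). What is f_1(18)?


f_1(18) = f_0^19(18)
f_0 adds 1 each time, applied 19 times.
f_1(18) = 18 + 19 = 37

37


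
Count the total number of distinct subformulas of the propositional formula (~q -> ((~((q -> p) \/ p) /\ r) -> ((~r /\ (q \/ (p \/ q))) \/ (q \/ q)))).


Formula: (~q -> ((~((q -> p) \/ p) /\ r) -> ((~r /\ (q \/ (p \/ q))) \/ (q \/ q))))
Subformulas found:
  1. r
  2. q
  3. p
  4. ~r
  5. ~q
  6. (q -> p)
  7. (p \/ q)
  8. (q \/ q)
  9. ((q -> p) \/ p)
  10. (q \/ (p \/ q))
  11. ~((q -> p) \/ p)
  12. (~r /\ (q \/ (p \/ q)))
  13. (~((q -> p) \/ p) /\ r)
  14. ((~r /\ (q \/ (p \/ q))) \/ (q \/ q))
  15. ((~((q -> p) \/ p) /\ r) -> ((~r /\ (q \/ (p \/ q))) \/ (q \/ q)))
  16. (~q -> ((~((q -> p) \/ p) /\ r) -> ((~r /\ (q \/ (p \/ q))) \/ (q \/ q))))
Total distinct subformulas = 16

16


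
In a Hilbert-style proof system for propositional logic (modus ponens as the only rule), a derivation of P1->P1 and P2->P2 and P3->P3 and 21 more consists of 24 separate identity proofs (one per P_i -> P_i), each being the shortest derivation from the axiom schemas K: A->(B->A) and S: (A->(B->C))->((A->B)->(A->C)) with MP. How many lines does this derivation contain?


The shortest proof of A->A from K and S in the Hilbert calculus has exactly 5 lines:
(1) K instance A->((A->A)->A), (2) S instance, (3) MP on 1,2, (4) K instance A->(A->A), (5) MP on 3,4.
For 24 independent identities: 24 * 5 = 120 lines total.

120


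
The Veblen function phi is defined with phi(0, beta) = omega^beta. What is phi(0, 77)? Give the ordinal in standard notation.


phi(0, 77):
phi(0, beta) = omega^beta by definition.
phi(0, 77) = omega^77

omega^77


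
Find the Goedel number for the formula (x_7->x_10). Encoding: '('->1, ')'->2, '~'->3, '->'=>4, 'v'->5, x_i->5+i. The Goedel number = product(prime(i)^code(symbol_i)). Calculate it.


Formula: (x_7->x_10)
Symbol codes: [1, 12, 4, 15, 2]
Primes: [2, 3, 5, 7, 11]
p_1^1 = 2^1 = 2
p_2^12 = 3^12 = 531441
p_3^4 = 5^4 = 625
p_4^15 = 7^15 = 4747561509943
p_5^2 = 11^2 = 121
Product = 381611136506349701778750

381611136506349701778750


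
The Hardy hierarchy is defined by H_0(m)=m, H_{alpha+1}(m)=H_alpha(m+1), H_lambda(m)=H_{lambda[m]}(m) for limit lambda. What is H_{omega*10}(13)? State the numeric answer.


H_{omega*10}(13):
For the Hardy hierarchy, H_{omega*k}(n) = 2^k * n.
2^10 = 1024.
1024 * 13 = 13312

13312


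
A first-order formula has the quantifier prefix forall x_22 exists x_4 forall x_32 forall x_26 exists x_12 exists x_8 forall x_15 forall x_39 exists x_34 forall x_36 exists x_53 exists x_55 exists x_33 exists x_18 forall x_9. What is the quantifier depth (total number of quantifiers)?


Quantifier prefix has 15 quantifier symbols.
Quantifier depth = 15

15


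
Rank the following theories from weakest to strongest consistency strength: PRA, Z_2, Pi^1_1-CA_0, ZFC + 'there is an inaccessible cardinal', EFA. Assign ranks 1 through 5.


Ordering by consistency strength:
1. EFA
2. PRA
3. Pi^1_1-CA_0
4. Z_2
5. ZFC + 'there is an inaccessible cardinal'


PRA=2, Z_2=4, Pi^1_1-CA_0=3, ZFC + 'there is an inaccessible cardinal'=5, EFA=1


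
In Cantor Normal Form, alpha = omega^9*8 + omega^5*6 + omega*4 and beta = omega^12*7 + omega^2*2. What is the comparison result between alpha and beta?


Compare term by term from highest exponent:
alpha = omega^9*8 + omega^5*6 + omega*4
beta = omega^12*7 + omega^2*2
Term 1: alpha has omega^9*8, beta has omega^12*7
Term 2: alpha has omega^5*6, beta has omega^2*2
Term 3: alpha has omega^1*4, beta has omega^0*0
Result: alpha < beta

alpha < beta


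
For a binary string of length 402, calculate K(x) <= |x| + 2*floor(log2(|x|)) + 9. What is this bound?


floor(log2(402)) = 8
2 * 8 = 16
K(x) <= 402 + 16 + 9 = 427

427


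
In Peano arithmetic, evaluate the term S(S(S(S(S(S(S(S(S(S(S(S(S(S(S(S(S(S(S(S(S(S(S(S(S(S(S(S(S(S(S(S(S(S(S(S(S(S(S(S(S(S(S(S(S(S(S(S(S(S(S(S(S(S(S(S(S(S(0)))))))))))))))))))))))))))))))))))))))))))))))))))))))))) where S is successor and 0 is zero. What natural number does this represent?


Counting successors applied to 0:
58 applications of S to 0 = 58

58


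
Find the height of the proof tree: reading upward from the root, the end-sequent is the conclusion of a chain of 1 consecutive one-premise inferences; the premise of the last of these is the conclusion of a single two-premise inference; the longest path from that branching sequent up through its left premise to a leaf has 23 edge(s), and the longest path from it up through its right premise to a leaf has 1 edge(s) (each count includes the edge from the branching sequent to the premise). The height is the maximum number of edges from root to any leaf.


Longest path through the left premise: 23 edges (measured from the branching sequent)
Longest path through the right premise: 1 edges
Height of the subtree rooted at the branching sequent: max(23, 1) = 23
The branching sequent sits 1 edges above the root (the chain of one-premise inferences), so height = 23 + 1 = 24

24


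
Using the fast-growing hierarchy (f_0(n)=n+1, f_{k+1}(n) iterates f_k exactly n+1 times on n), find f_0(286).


f_0(286) = 286 + 1 = 287

287


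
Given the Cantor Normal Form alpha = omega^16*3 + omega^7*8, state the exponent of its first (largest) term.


CNF: omega^16*3 + omega^7*8
The leading term is omega^16*3, which has exponent 16.

16


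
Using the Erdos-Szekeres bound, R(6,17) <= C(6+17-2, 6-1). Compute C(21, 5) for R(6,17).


R(6,17) <= C(6+17-2, 6-1) = C(21, 5)
C(21, 5) = 21! / (5! * 16!)
= 20349

20349


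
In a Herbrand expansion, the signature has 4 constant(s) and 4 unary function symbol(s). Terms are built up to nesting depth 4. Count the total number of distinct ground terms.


Herbrand terms by depth:
Depth 0: 4 constants
Depth 1: 16 new terms (running total: 20)
Depth 2: 64 new terms (running total: 84)
Depth 3: 256 new terms (running total: 340)
Depth 4: 1024 new terms (running total: 1364)
Total distinct ground terms = 1364

1364


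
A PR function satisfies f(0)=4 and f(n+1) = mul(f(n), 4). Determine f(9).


f(0) = 4
f(1) = mul(f(0), 4) = mul(4, 4) = 16
f(2) = mul(f(1), 4) = mul(16, 4) = 64
f(3) = mul(f(2), 4) = mul(64, 4) = 256
f(4) = mul(f(3), 4) = mul(256, 4) = 1024
f(5) = mul(f(4), 4) = mul(1024, 4) = 4096
f(6) = mul(f(5), 4) = mul(4096, 4) = 16384
f(7) = mul(f(6), 4) = mul(16384, 4) = 65536
f(8) = mul(f(7), 4) = mul(65536, 4) = 262144
f(9) = mul(f(8), 4) = mul(262144, 4) = 1048576


1048576


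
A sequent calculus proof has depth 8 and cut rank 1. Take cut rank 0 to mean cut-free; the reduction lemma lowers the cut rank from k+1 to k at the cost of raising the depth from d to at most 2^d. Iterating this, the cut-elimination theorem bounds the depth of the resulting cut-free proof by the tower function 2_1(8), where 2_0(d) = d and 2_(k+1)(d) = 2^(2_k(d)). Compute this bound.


Each rank reduction sends depth d to at most 2^d; cut rank r needs r reductions.
2_0(8) = 8
2_1(8) = 2^8 = 256
Cut-free depth bound = 256

256


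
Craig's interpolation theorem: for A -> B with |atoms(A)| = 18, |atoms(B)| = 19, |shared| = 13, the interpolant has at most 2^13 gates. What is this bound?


Shared atoms = 13
Craig interpolant size bound = 2^13
= 8192

8192


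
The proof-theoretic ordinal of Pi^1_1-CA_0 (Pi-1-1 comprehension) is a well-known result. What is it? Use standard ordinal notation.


The proof-theoretic ordinal of Pi^1_1-CA_0 (Pi-1-1 comprehension) is a standard result in ordinal analysis.
This ordinal is the supremum of order types of primitive recursive well-orderings
that the theory can prove to be well-ordered.
For Pi^1_1-CA_0 (Pi-1-1 comprehension), the proof-theoretic ordinal is psi_0(Omega_omega).

psi_0(Omega_omega)


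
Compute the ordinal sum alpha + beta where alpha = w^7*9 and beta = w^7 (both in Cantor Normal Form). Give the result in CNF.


Ordinal addition w^7*9 + w^7:
Both terms have the same exponent 7.
w^e*c + w^e*d = w^e*(c+d).
Result = w^7*(9+1) = w^7*10

w^7*10


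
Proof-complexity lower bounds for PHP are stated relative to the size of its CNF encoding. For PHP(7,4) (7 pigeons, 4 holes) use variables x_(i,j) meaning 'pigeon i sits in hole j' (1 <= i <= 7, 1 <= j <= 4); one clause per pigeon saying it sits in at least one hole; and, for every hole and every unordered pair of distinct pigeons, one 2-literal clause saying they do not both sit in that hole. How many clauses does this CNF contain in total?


PHP(7,4): 7 pigeons, 4 holes, 7*4 = 28 variables.
- pigeon clauses: one per pigeon -> 7 clauses
- hole clauses: 4 holes * C(7,2) = 4 * 21 -> 84 clauses
Total clauses = 7 + 84 = 91

91


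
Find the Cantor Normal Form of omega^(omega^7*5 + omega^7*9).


omega^(omega^7*5 + omega^7*9):
Both terms of the exponent have the same exponent 7, so they merge: omega^7*5 + omega^7*9 = omega^7*(5+9) = omega^7*14.
omega raised to a CNF ordinal is a single CNF term: Result = omega^(omega^7*14)

omega^(omega^7*14)


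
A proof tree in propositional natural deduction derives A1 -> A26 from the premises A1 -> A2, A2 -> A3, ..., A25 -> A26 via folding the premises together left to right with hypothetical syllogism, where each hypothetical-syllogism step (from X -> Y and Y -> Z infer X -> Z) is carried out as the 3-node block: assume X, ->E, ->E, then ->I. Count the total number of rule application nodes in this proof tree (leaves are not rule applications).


There are 25 premises in the chain. The first HS step combines premises 1 and 2; each further premise needs one more HS step.
So 25 premises require 25 - 1 = 24 hypothetical-syllogism steps.
Each HS step uses 3 inference nodes (->E, ->E, ->I).
24 * 3 = 72 total inference nodes.

72


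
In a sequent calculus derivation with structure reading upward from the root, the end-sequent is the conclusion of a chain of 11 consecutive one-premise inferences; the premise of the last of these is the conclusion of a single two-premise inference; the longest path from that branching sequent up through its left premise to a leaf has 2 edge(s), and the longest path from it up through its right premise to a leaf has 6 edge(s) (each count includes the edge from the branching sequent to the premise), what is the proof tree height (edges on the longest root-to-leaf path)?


Longest path through the left premise: 2 edges (measured from the branching sequent)
Longest path through the right premise: 6 edges
Height of the subtree rooted at the branching sequent: max(2, 6) = 6
The branching sequent sits 11 edges above the root (the chain of one-premise inferences), so height = 6 + 11 = 17

17


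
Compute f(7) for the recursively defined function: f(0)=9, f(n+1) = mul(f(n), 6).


f(0) = 9
f(1) = mul(f(0), 6) = mul(9, 6) = 54
f(2) = mul(f(1), 6) = mul(54, 6) = 324
f(3) = mul(f(2), 6) = mul(324, 6) = 1944
f(4) = mul(f(3), 6) = mul(1944, 6) = 11664
f(5) = mul(f(4), 6) = mul(11664, 6) = 69984
f(6) = mul(f(5), 6) = mul(69984, 6) = 419904
f(7) = mul(f(6), 6) = mul(419904, 6) = 2519424


2519424


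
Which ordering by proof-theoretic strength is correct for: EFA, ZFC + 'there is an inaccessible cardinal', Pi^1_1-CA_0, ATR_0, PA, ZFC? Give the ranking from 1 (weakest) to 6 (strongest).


Ordering by consistency strength:
1. EFA
2. PA
3. ATR_0
4. Pi^1_1-CA_0
5. ZFC
6. ZFC + 'there is an inaccessible cardinal'


EFA=1, ZFC + 'there is an inaccessible cardinal'=6, Pi^1_1-CA_0=4, ATR_0=3, PA=2, ZFC=5


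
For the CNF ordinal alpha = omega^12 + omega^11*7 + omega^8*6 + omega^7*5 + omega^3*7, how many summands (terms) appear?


CNF: omega^12 + omega^11*7 + omega^8*6 + omega^7*5 + omega^3*7
Count the summands separated by '+':
  term 1: omega^12
  term 2: omega^11*7
  term 3: omega^8*6
  term 4: omega^7*5
  term 5: omega^3*7
Total terms = 5

5


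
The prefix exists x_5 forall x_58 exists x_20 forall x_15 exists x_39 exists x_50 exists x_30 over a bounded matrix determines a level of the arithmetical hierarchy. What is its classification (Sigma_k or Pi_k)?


Leading quantifier is exists, so the class is Sigma.
Number of quantifier blocks = alternations + 1 = 4 + 1 = 5.
Classification: Sigma_5

Sigma_5


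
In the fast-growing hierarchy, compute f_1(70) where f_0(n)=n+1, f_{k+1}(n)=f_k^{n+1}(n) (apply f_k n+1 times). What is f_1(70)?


f_1(70) = f_0^71(70)
f_0 adds 1 each time, applied 71 times.
f_1(70) = 70 + 71 = 141

141


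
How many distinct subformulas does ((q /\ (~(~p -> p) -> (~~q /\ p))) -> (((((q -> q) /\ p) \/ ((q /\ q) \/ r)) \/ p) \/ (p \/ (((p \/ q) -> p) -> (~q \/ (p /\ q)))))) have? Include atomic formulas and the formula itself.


Formula: ((q /\ (~(~p -> p) -> (~~q /\ p))) -> (((((q -> q) /\ p) \/ ((q /\ q) \/ r)) \/ p) \/ (p \/ (((p \/ q) -> p) -> (~q \/ (p /\ q))))))
Subformulas found:
  1. r
  2. q
  3. p
  4. ~p
  5. ~q
  6. ~~q
  7. (p /\ q)
  8. (q /\ q)
  9. (q -> q)
  10. (p \/ q)
  11. (~p -> p)
  12. (~~q /\ p)
  13. ~(~p -> p)
  14. ((q /\ q) \/ r)
  15. ((q -> q) /\ p)
  16. ((p \/ q) -> p)
  17. (~q \/ (p /\ q))
  18. (~(~p -> p) -> (~~q /\ p))
  19. (q /\ (~(~p -> p) -> (~~q /\ p)))
  20. (((q -> q) /\ p) \/ ((q /\ q) \/ r))
  21. (((p \/ q) -> p) -> (~q \/ (p /\ q)))
  22. ((((q -> q) /\ p) \/ ((q /\ q) \/ r)) \/ p)
  23. (p \/ (((p \/ q) -> p) -> (~q \/ (p /\ q))))
  24. (((((q -> q) /\ p) \/ ((q /\ q) \/ r)) \/ p) \/ (p \/ (((p \/ q) -> p) -> (~q \/ (p /\ q)))))
  25. ((q /\ (~(~p -> p) -> (~~q /\ p))) -> (((((q -> q) /\ p) \/ ((q /\ q) \/ r)) \/ p) \/ (p \/ (((p \/ q) -> p) -> (~q \/ (p /\ q))))))
Total distinct subformulas = 25

25


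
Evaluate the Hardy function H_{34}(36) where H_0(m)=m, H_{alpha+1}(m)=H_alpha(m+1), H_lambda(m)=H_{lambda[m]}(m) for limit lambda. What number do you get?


H_34(36):
For finite ordinals k, H_k(n) = n + k (each successor step adds 1).
H_34(36) = 36 + 34 = 70

70


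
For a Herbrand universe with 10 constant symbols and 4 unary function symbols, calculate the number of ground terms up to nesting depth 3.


Herbrand terms by depth:
Depth 0: 10 constants
Depth 1: 40 new terms (running total: 50)
Depth 2: 160 new terms (running total: 210)
Depth 3: 640 new terms (running total: 850)
Total distinct ground terms = 850

850


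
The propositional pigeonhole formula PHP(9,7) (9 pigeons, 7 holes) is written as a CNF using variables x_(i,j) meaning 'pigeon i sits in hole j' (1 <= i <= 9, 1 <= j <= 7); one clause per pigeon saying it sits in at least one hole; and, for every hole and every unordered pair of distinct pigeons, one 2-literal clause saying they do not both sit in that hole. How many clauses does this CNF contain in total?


PHP(9,7): 9 pigeons, 7 holes, 9*7 = 63 variables.
- pigeon clauses: one per pigeon -> 9 clauses
- hole clauses: 7 holes * C(9,2) = 7 * 36 -> 252 clauses
Total clauses = 9 + 252 = 261

261
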